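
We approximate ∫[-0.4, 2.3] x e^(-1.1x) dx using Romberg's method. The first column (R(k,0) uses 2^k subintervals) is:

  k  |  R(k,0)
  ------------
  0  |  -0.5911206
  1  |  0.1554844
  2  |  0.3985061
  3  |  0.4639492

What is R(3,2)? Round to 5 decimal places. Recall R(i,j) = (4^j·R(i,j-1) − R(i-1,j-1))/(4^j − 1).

Richardson extrapolation on the trapezoidal column (denominator 4−1=3):
R(2,1) = (4·0.3985061 − 0.1554844) / 3 = 0.4795133
R(3,1) = (4·0.4639492 − 0.3985061) / 3 = 0.4857636
R(3,2) = (16·0.4857636 − 0.4795133) / 15 = 0.4861803
(Column j=1 coincides with Simpson's rule on the same nodes.)

0.48618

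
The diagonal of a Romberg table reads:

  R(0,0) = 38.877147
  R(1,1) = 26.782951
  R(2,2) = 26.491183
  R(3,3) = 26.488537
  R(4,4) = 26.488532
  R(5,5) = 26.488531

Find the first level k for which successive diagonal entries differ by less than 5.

|R(1,1) − R(0,0)| = 12.094196 ≥ 5
|R(2,2) − R(1,1)| = 0.291768 < 5

k = 2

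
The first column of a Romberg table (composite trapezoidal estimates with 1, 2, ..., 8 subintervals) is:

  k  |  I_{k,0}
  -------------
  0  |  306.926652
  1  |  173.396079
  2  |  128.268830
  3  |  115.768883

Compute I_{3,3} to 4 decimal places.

111.4830

I_{1,1} = 173.396079 + (173.396079 − 306.926652)/3 = 128.885888
I_{2,1} = 128.268830 + (128.268830 − 173.396079)/3 = 113.226414
I_{3,1} = (4·115.768883 − 128.268830) / 3 = 111.602234
I_{2,2} = (16·113.226414 − 128.885888) / 15 = 112.182449
I_{3,2} = (16·111.602234 − 113.226414) / 15 = 111.493955
I_{3,3} = (64·111.493955 − 112.182449) / 63 = 111.483027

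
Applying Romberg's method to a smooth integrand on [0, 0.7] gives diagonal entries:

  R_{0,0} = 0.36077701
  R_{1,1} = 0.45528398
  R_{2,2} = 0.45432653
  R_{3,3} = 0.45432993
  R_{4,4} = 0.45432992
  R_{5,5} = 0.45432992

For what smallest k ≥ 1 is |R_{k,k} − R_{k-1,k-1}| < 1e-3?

|R_{1,1} − R_{0,0}| = 0.09450697 ≥ 1e-3
|R_{2,2} − R_{1,1}| = 0.00095745 < 1e-3

k = 2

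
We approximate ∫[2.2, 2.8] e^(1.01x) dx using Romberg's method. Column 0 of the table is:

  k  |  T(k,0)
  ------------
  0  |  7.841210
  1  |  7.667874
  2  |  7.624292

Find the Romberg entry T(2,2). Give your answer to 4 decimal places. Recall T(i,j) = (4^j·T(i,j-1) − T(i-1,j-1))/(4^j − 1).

7.6097

Richardson extrapolation on the trapezoidal column (denominator 4−1=3):
T(1,1) = 7.667874 + (7.667874 − 7.841210)/3 = 7.610095
T(2,1) = 7.624292 + (7.624292 − 7.667874)/3 = 7.609765
T(2,2) = (16·7.609765 − 7.610095) / 15 = 7.609743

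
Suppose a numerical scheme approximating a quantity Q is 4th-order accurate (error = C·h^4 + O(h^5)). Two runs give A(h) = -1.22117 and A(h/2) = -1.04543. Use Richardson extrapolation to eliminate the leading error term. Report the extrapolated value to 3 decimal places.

-1.034

The leading error scales as h^4; refining by a factor of 2 reduces it by 2^4 = 16.
Extrapolated value = (16·A(h/2) − A(h)) / (16 − 1)
= (16·(-1.04543) − (-1.22117)) / 15
= -15.50571 / 15 = -1.03371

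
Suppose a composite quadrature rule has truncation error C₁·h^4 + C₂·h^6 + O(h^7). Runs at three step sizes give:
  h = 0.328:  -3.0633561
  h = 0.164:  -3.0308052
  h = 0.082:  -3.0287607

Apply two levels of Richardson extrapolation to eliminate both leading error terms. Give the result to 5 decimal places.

-3.02862

First eliminate the h^4 term (factor 2^4 = 16):
  B₁ = (16·(-3.0308052) − (-3.0633561))/15 = -3.0286351
  B₂ = (16·(-3.0287607) − (-3.0308052))/15 = -3.0286244
Then eliminate the h^6 term (factor 2^6 = 64):
  (64·(-3.0286244) − (-3.0286351))/63 = -3.0286242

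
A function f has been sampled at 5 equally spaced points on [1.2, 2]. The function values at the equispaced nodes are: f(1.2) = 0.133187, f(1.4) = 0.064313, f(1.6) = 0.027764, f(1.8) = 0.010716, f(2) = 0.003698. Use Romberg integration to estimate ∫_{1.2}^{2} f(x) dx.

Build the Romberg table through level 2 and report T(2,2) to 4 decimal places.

0.0328

T(0,0) (trapezoid, 1 panel, h=0.8000): 0.054754
T(1,0) (trapezoid, 2 panels, h=0.4000): 0.038483
T(2,0) (trapezoid, 4 panels, h=0.2000): 0.034247
T(1,1) = 0.038483 + (0.038483 − 0.054754)/3 = 0.033059
T(2,1) = 0.034247 + (0.034247 − 0.038483)/3 = 0.032835
T(2,2) = 0.032835 + (0.032835 − 0.033059)/15 = 0.032820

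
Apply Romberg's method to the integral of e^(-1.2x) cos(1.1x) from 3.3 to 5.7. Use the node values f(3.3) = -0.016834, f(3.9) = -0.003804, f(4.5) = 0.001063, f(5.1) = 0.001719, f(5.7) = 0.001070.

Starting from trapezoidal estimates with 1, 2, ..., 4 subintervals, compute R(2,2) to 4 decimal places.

-0.0044

R(0,0) (trapezoid, 1 panel, h=2.4000): -0.018917
R(1,0) (trapezoid, 2 panels, h=1.2000): -0.008183
R(2,0) (trapezoid, 4 panels, h=0.6000): -0.005342
R(1,1) = -0.008183 + (-0.008183 − (-0.018917))/3 = -0.004605
R(2,1) = -0.005342 + (-0.005342 − (-0.008183))/3 = -0.004395
R(2,2) = -0.004395 + (-0.004395 − (-0.004605))/15 = -0.004381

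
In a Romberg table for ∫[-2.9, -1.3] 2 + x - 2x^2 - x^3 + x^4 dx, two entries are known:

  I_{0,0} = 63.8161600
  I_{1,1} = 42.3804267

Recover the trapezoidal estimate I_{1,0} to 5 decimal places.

From I_{1,1} = (4·I_{1,0} − I_{0,0})/3, solve for I_{1,0}:
4·I_{1,0} = 3·42.3804267 + 63.8161600 = 190.9574401
I_{1,0} = 47.7393600

47.73936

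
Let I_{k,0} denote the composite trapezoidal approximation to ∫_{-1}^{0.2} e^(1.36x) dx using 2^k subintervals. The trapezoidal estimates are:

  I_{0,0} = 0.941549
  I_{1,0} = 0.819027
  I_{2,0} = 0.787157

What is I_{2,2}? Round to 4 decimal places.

0.7764

Richardson extrapolation on the trapezoidal column (denominator 4−1=3):
I_{1,1} = (4·0.819027 − 0.941549) / 3 = 0.778186
I_{2,1} = 0.787157 + (0.787157 − 0.819027)/3 = 0.776534
I_{2,2} = 0.776534 + (0.776534 − 0.778186)/15 = 0.776424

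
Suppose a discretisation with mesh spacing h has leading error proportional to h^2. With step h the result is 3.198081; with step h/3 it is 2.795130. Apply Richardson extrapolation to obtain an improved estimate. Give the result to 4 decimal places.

2.7448

Extrapolated value = (9·A(h/3) − A(h)) / (9 − 1)
= (9·2.795130 − 3.198081) / 8
= 21.958089 / 8 = 2.744761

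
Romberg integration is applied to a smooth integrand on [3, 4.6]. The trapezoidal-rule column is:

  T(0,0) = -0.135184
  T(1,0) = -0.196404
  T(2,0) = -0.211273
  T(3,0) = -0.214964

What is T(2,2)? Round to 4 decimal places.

-0.2162

Richardson extrapolation on the trapezoidal column (denominator 4−1=3):
T(1,1) = -0.196404 + (-0.196404 − (-0.135184))/3 = -0.216811
T(2,1) = (4·(-0.211273) − (-0.196404)) / 3 = -0.216229
T(2,2) = -0.216229 + (-0.216229 − (-0.216811))/15 = -0.216190
(Column j=1 coincides with Simpson's rule on the same nodes.)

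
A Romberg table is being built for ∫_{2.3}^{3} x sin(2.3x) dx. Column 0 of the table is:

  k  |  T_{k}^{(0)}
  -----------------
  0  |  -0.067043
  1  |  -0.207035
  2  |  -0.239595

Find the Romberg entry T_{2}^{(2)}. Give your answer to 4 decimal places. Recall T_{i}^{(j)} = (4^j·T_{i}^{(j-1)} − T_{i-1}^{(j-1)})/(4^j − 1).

Richardson extrapolation on the trapezoidal column (denominator 4−1=3):
T_{1}^{(1)} = (4·(-0.207035) − (-0.067043)) / 3 = -0.253699
T_{2}^{(1)} = -0.239595 + (-0.239595 − (-0.207035))/3 = -0.250448
T_{2}^{(2)} = (16·(-0.250448) − (-0.253699)) / 15 = -0.250231

-0.2502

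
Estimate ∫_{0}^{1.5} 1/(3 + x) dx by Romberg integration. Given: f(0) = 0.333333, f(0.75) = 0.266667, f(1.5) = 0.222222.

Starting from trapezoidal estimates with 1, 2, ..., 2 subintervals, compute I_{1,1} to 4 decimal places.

I_{0,0} (trapezoid, 1 panel, h=1.5000): 0.416666
I_{1,0} (trapezoid, 2 panels, h=0.7500): 0.408333
I_{1,1} = 0.408333 + (0.408333 − 0.416666)/3 = 0.405555

0.4056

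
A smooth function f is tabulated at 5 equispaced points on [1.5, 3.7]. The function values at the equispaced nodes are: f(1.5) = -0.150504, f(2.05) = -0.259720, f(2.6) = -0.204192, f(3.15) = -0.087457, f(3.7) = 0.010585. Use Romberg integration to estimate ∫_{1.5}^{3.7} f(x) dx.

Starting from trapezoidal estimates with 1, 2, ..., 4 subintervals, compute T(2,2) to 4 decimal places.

T(0,0) (trapezoid, 1 panel, h=2.2000): -0.153911
T(1,0) (trapezoid, 2 panels, h=1.1000): -0.301567
T(2,0) (trapezoid, 4 panels, h=0.5500): -0.341731
T(1,1) = -0.301567 + (-0.301567 − (-0.153911))/3 = -0.350786
T(2,1) = -0.341731 + (-0.341731 − (-0.301567))/3 = -0.355119
T(2,2) = -0.355119 + (-0.355119 − (-0.350786))/15 = -0.355408

-0.3554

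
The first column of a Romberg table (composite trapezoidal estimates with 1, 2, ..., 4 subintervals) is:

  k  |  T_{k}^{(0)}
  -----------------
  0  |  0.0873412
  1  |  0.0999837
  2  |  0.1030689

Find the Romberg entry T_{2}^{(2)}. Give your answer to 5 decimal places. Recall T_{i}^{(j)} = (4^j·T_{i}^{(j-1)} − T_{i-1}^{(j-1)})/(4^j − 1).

T_{1}^{(1)} = (4·0.0999837 − 0.0873412) / 3 = 0.1041979
T_{2}^{(1)} = (4·0.1030689 − 0.0999837) / 3 = 0.1040973
T_{2}^{(2)} = 0.1040973 + (0.1040973 − 0.1041979)/15 = 0.1040906
(Column j=1 coincides with Simpson's rule on the same nodes.)

0.10409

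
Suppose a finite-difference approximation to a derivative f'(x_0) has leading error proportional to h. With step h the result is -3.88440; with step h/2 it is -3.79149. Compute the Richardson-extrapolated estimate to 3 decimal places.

-3.699

The leading error scales as h; refining by a factor of 2 reduces it by 2^1 = 2.
Extrapolated value = (2·A(h/2) − A(h)) / (2 − 1)
= (2·(-3.79149) − (-3.88440)) / 1
= -3.69858 / 1 = -3.69858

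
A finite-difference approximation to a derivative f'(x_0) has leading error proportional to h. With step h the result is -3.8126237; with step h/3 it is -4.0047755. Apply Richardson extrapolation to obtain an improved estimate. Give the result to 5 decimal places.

-4.10085

The leading error scales as h; refining by a factor of 3 reduces it by 3^1 = 3.
Extrapolated value = (3·A(h/3) − A(h)) / (3 − 1)
= (3·(-4.0047755) − (-3.8126237)) / 2
= -8.2017028 / 2 = -4.1008514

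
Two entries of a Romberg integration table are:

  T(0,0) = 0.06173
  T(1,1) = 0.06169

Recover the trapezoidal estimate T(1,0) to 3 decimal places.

0.062

From T(1,1) = (4·T(1,0) − T(0,0))/3, solve for T(1,0):
4·T(1,0) = 3·0.06169 + 0.06173 = 0.24680
T(1,0) = 0.06170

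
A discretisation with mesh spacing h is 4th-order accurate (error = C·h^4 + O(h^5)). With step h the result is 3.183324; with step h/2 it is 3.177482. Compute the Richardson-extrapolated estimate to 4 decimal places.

The leading error scales as h^4; refining by a factor of 2 reduces it by 2^4 = 16.
Extrapolated value = (16·A(h/2) − A(h)) / (16 − 1)
= (16·3.177482 − 3.183324) / 15
= 47.656388 / 15 = 3.177093

3.1771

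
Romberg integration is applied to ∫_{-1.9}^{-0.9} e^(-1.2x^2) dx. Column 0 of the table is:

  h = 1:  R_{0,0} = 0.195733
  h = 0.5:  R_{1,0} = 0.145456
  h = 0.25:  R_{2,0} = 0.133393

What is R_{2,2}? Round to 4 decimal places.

Richardson extrapolation on the trapezoidal column (denominator 4−1=3):
R_{1,1} = 0.145456 + (0.145456 − 0.195733)/3 = 0.128697
R_{2,1} = 0.133393 + (0.133393 − 0.145456)/3 = 0.129372
R_{2,2} = 0.129372 + (0.129372 − 0.128697)/15 = 0.129417

0.1294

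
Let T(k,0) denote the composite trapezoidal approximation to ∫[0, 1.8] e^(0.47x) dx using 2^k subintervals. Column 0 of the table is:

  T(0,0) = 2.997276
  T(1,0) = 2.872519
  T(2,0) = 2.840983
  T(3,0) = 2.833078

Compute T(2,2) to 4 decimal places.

Richardson extrapolation on the trapezoidal column (denominator 4−1=3):
T(1,1) = (4·2.872519 − 2.997276) / 3 = 2.830933
T(2,1) = (4·2.840983 − 2.872519) / 3 = 2.830471
T(2,2) = (16·2.830471 − 2.830933) / 15 = 2.830440
(Column j=1 coincides with Simpson's rule on the same nodes.)

2.8304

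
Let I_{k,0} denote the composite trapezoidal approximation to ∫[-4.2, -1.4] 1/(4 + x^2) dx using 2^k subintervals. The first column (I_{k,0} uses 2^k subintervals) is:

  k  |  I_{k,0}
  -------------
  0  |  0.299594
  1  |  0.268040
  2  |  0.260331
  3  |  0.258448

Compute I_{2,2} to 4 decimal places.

Richardson extrapolation on the trapezoidal column (denominator 4−1=3):
I_{1,1} = 0.268040 + (0.268040 − 0.299594)/3 = 0.257522
I_{2,1} = 0.260331 + (0.260331 − 0.268040)/3 = 0.257761
I_{2,2} = (16·0.257761 − 0.257522) / 15 = 0.257777

0.2578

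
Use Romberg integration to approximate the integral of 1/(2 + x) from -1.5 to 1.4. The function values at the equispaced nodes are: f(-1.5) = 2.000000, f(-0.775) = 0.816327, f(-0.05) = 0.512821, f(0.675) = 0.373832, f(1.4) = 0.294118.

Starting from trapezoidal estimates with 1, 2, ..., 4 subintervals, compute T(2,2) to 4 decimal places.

T(0,0) (trapezoid, 1 panel, h=2.9000): 3.326471
T(1,0) (trapezoid, 2 panels, h=1.4500): 2.406826
T(2,0) (trapezoid, 4 panels, h=0.7250): 2.066278
T(1,1) = 2.406826 + (2.406826 − 3.326471)/3 = 2.100278
T(2,1) = 2.066278 + (2.066278 − 2.406826)/3 = 1.952762
T(2,2) = 1.952762 + (1.952762 − 2.100278)/15 = 1.942928

1.9429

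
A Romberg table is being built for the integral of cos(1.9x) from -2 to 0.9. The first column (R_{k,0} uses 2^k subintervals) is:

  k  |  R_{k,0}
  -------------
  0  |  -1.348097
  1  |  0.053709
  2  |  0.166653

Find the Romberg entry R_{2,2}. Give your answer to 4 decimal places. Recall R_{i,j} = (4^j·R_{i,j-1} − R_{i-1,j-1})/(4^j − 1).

Richardson extrapolation on the trapezoidal column (denominator 4−1=3):
R_{1,1} = 0.053709 + (0.053709 − (-1.348097))/3 = 0.520978
R_{2,1} = 0.166653 + (0.166653 − 0.053709)/3 = 0.204301
R_{2,2} = (16·0.204301 − 0.520978) / 15 = 0.183189

0.1832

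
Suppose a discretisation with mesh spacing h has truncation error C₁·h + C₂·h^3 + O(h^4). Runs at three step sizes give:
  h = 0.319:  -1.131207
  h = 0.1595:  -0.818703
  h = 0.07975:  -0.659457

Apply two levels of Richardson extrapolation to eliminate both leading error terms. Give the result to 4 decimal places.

First eliminate the h term (factor 2^1 = 2):
  B₁ = (2·(-0.818703) − (-1.131207))/1 = -0.506199
  B₂ = (2·(-0.659457) − (-0.818703))/1 = -0.500211
Then eliminate the h^3 term (factor 2^3 = 8):
  (8·(-0.500211) − (-0.506199))/7 = -0.499356

-0.4994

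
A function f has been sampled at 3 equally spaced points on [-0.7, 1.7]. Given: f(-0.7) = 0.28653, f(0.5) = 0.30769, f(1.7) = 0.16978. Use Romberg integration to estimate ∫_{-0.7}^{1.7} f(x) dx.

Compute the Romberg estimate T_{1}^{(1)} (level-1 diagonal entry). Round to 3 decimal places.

0.675

T_{0}^{(0)} (trapezoid, 1 panel, h=2.4000): 0.54757
T_{1}^{(0)} (trapezoid, 2 panels, h=1.2000): 0.64301
T_{1}^{(1)} = 0.64301 + (0.64301 − 0.54757)/3 = 0.67482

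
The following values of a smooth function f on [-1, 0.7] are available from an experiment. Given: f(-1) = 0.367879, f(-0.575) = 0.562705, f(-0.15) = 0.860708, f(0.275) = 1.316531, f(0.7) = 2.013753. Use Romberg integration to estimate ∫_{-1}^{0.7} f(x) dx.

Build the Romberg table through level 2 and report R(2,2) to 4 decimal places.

R(0,0) (trapezoid, 1 panel, h=1.7000): 2.024387
R(1,0) (trapezoid, 2 panels, h=0.8500): 1.743795
R(2,0) (trapezoid, 4 panels, h=0.4250): 1.670573
R(1,1) = 1.743795 + (1.743795 − 2.024387)/3 = 1.650264
R(2,1) = 1.670573 + (1.670573 − 1.743795)/3 = 1.646166
R(2,2) = 1.646166 + (1.646166 − 1.650264)/15 = 1.645893

1.6459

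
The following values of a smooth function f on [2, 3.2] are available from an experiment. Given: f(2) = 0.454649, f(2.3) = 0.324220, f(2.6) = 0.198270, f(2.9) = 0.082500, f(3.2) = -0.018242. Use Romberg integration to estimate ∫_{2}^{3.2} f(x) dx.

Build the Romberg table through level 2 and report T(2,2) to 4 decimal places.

0.2460

T(0,0) (trapezoid, 1 panel, h=1.2000): 0.261844
T(1,0) (trapezoid, 2 panels, h=0.6000): 0.249884
T(2,0) (trapezoid, 4 panels, h=0.3000): 0.246958
T(1,1) = 0.249884 + (0.249884 − 0.261844)/3 = 0.245897
T(2,1) = 0.246958 + (0.246958 − 0.249884)/3 = 0.245983
T(2,2) = 0.245983 + (0.245983 − 0.245897)/15 = 0.245989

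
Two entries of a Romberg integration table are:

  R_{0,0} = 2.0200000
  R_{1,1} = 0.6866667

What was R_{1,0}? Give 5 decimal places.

1.02000

From R_{1,1} = (4·R_{1,0} − R_{0,0})/3, solve for R_{1,0}:
4·R_{1,0} = 3·0.6866667 + 2.0200000 = 4.0800001
R_{1,0} = 1.0200000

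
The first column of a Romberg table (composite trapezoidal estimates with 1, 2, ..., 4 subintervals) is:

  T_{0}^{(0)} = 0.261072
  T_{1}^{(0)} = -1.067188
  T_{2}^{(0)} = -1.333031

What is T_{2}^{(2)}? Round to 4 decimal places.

-1.4158

Richardson extrapolation on the trapezoidal column (denominator 4−1=3):
T_{1}^{(1)} = -1.067188 + (-1.067188 − 0.261072)/3 = -1.509941
T_{2}^{(1)} = -1.333031 + (-1.333031 − (-1.067188))/3 = -1.421645
T_{2}^{(2)} = -1.421645 + (-1.421645 − (-1.509941))/15 = -1.415759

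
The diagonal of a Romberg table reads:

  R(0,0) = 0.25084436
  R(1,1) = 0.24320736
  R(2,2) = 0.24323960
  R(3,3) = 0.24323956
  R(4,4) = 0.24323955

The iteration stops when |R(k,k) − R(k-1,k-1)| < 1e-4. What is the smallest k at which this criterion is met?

k = 2

|R(1,1) − R(0,0)| = 0.00763700 ≥ 1e-4
|R(2,2) − R(1,1)| = 0.00003224 < 1e-4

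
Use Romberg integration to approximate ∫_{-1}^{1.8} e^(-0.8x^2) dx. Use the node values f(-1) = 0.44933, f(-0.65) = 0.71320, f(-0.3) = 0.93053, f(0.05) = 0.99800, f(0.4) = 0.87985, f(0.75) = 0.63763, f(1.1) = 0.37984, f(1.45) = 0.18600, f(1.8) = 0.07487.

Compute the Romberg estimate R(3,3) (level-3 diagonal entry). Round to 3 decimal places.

1.755

R(0,0) (trapezoid, 1 panel, h=2.8000): 0.73388
R(1,0) (trapezoid, 2 panels, h=1.4000): 1.59873
R(2,0) (trapezoid, 4 panels, h=0.7000): 1.71662
R(3,0) (trapezoid, 8 panels, h=0.3500): 1.74550
R(1,1) = 1.59873 + (1.59873 − 0.73388)/3 = 1.88701
R(2,1) = 1.71662 + (1.71662 − 1.59873)/3 = 1.75592
R(3,1) = 1.74550 + (1.74550 − 1.71662)/3 = 1.75513
R(2,2) = 1.75592 + (1.75592 − 1.88701)/15 = 1.74718
R(3,2) = 1.75513 + (1.75513 − 1.75592)/15 = 1.75508
R(3,3) = 1.75508 + (1.75508 − 1.74718)/63 = 1.75521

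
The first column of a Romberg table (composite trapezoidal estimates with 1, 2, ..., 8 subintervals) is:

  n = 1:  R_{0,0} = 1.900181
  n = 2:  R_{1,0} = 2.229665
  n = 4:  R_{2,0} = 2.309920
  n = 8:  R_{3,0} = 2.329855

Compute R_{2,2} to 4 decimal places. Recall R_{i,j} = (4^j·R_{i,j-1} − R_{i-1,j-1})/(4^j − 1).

2.3365

Richardson extrapolation on the trapezoidal column (denominator 4−1=3):
R_{1,1} = (4·2.229665 − 1.900181) / 3 = 2.339493
R_{2,1} = (4·2.309920 − 2.229665) / 3 = 2.336672
R_{2,2} = (16·2.336672 − 2.339493) / 15 = 2.336484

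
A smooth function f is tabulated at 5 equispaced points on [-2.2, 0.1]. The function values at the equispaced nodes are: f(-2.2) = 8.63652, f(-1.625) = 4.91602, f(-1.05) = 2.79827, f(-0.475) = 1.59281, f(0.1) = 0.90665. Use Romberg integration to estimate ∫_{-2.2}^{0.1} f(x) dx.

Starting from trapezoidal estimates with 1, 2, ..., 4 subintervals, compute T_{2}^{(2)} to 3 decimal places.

T_{0}^{(0)} (trapezoid, 1 panel, h=2.3000): 10.97465
T_{1}^{(0)} (trapezoid, 2 panels, h=1.1500): 8.70533
T_{2}^{(0)} (trapezoid, 4 panels, h=0.5750): 8.09524
T_{1}^{(1)} = 8.70533 + (8.70533 − 10.97465)/3 = 7.94889
T_{2}^{(1)} = 8.09524 + (8.09524 − 8.70533)/3 = 7.89188
T_{2}^{(2)} = 7.89188 + (7.89188 − 7.94889)/15 = 7.88808

7.888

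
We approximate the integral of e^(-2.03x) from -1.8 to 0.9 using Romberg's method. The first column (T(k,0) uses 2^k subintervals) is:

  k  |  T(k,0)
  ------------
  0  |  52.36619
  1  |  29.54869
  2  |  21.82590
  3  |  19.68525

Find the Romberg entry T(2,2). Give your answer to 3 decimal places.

19.072

Richardson extrapolation on the trapezoidal column (denominator 4−1=3):
T(1,1) = 29.54869 + (29.54869 − 52.36619)/3 = 21.94286
T(2,1) = 21.82590 + (21.82590 − 29.54869)/3 = 19.25164
T(2,2) = (16·19.25164 − 21.94286) / 15 = 19.07223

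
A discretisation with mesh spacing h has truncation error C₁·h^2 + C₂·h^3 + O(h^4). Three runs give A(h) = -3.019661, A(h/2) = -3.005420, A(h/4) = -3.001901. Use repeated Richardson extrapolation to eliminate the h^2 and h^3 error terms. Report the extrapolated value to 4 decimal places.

First eliminate the h^2 term (factor 2^2 = 4):
  B₁ = (4·(-3.005420) − (-3.019661))/3 = -3.000673
  B₂ = (4·(-3.001901) − (-3.005420))/3 = -3.000728
Then eliminate the h^3 term (factor 2^3 = 8):
  (8·(-3.000728) − (-3.000673))/7 = -3.000736

-3.0007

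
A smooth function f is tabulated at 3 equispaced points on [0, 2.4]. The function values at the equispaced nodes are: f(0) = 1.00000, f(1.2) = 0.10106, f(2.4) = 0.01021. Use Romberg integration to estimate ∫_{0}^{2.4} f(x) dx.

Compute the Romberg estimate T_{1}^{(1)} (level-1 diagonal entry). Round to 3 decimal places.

T_{0}^{(0)} (trapezoid, 1 panel, h=2.4000): 1.21225
T_{1}^{(0)} (trapezoid, 2 panels, h=1.2000): 0.72740
T_{1}^{(1)} = 0.72740 + (0.72740 − 1.21225)/3 = 0.56578

0.566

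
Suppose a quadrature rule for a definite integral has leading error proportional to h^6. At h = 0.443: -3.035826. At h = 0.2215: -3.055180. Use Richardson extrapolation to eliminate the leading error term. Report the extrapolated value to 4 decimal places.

The leading error scales as h^6; refining by a factor of 2 reduces it by 2^6 = 64.
Extrapolated value = (64·A(h/2) − A(h)) / (64 − 1)
= (64·(-3.055180) − (-3.035826)) / 63
= -192.495694 / 63 = -3.055487

-3.0555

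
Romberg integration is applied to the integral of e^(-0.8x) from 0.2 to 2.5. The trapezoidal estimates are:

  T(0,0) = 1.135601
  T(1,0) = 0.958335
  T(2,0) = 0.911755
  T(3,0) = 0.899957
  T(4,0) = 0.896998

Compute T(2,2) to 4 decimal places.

Richardson extrapolation on the trapezoidal column (denominator 4−1=3):
T(1,1) = (4·0.958335 − 1.135601) / 3 = 0.899246
T(2,1) = 0.911755 + (0.911755 − 0.958335)/3 = 0.896228
T(2,2) = (16·0.896228 − 0.899246) / 15 = 0.896027

0.8960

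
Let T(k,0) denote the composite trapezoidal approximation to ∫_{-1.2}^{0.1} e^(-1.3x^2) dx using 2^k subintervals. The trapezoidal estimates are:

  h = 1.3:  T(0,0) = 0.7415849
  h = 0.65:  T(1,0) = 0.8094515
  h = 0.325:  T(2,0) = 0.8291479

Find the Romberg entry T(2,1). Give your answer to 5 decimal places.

T(2,1) = 0.8291479 + (0.8291479 − 0.8094515)/3 = 0.8357134
(Column j=1 coincides with Simpson's rule on the same nodes.)

0.83571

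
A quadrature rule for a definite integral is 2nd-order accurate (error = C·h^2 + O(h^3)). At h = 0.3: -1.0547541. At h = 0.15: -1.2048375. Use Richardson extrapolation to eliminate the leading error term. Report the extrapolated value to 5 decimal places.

-1.25487

Extrapolated value = (4·A(h/2) − A(h)) / (4 − 1)
= (4·(-1.2048375) − (-1.0547541)) / 3
= -3.7645959 / 3 = -1.2548653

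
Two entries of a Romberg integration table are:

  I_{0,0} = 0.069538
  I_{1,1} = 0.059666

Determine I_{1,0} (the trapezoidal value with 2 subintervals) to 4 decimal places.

0.0621

From I_{1,1} = (4·I_{1,0} − I_{0,0})/3, solve for I_{1,0}:
4·I_{1,0} = 3·0.059666 + 0.069538 = 0.248536
I_{1,0} = 0.062134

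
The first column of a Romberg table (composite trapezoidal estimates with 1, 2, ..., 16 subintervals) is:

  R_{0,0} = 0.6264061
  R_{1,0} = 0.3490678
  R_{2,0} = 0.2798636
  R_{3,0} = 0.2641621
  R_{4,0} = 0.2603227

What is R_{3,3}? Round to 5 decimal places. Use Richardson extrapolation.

0.25911

R_{1,1} = 0.3490678 + (0.3490678 − 0.6264061)/3 = 0.2566217
R_{2,1} = 0.2798636 + (0.2798636 − 0.3490678)/3 = 0.2567955
R_{3,1} = (4·0.2641621 − 0.2798636) / 3 = 0.2589283
R_{2,2} = (16·0.2567955 − 0.2566217) / 15 = 0.2568071
R_{3,2} = (16·0.2589283 − 0.2567955) / 15 = 0.2590705
R_{3,3} = (64·0.2590705 − 0.2568071) / 63 = 0.2591064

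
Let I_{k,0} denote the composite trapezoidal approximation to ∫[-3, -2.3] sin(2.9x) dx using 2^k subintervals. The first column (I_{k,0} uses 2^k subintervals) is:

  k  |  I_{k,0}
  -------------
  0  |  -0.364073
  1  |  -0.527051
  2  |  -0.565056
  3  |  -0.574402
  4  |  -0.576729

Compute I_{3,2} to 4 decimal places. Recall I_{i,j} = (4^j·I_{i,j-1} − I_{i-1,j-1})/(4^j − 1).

I_{2,1} = (4·(-0.565056) − (-0.527051)) / 3 = -0.577724
I_{3,1} = -0.574402 + (-0.574402 − (-0.565056))/3 = -0.577517
I_{3,2} = -0.577517 + (-0.577517 − (-0.577724))/15 = -0.577503

-0.5775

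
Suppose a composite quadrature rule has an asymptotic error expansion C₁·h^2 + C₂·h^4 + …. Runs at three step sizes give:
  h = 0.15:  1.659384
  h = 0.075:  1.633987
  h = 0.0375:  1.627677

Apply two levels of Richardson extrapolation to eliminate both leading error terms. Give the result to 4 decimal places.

1.6256

First eliminate the h^2 term (factor 2^2 = 4):
  B₁ = (4·1.633987 − 1.659384)/3 = 1.625521
  B₂ = (4·1.627677 − 1.633987)/3 = 1.625574
Then eliminate the h^4 term (factor 2^4 = 16):
  (16·1.625574 − 1.625521)/15 = 1.625578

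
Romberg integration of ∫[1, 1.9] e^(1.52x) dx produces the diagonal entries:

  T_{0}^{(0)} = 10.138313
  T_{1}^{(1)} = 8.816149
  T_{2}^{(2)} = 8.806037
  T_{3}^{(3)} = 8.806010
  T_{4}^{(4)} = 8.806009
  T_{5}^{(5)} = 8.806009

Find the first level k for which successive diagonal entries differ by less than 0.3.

|T_{1}^{(1)} − T_{0}^{(0)}| = 1.322164 ≥ 0.3
|T_{2}^{(2)} − T_{1}^{(1)}| = 0.010112 < 0.3

k = 2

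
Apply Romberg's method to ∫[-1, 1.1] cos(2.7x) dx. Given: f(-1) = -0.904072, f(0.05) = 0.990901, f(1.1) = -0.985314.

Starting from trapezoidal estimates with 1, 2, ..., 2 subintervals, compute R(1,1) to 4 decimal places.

R(0,0) (trapezoid, 1 panel, h=2.1000): -1.983855
R(1,0) (trapezoid, 2 panels, h=1.0500): 0.048518
R(1,1) = 0.048518 + (0.048518 − (-1.983855))/3 = 0.725976

0.7260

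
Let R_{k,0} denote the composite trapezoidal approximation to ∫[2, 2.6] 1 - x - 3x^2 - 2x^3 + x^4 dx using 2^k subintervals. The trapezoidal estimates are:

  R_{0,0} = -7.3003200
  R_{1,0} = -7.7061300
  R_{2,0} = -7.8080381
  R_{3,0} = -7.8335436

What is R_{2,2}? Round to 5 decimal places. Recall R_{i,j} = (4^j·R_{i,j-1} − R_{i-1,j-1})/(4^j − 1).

R_{1,1} = (4·(-7.7061300) − (-7.3003200)) / 3 = -7.8414000
R_{2,1} = -7.8080381 + (-7.8080381 − (-7.7061300))/3 = -7.8420075
R_{2,2} = (16·(-7.8420075) − (-7.8414000)) / 15 = -7.8420480
(Column j=1 coincides with Simpson's rule on the same nodes.)

-7.84205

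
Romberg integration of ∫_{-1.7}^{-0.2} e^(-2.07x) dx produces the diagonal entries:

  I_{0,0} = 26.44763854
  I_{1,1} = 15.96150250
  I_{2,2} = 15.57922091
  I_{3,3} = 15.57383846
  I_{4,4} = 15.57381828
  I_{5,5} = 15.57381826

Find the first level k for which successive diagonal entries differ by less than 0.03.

|I_{1,1} − I_{0,0}| = 10.48613604 ≥ 0.03
|I_{2,2} − I_{1,1}| = 0.38228159 ≥ 0.03
|I_{3,3} − I_{2,2}| = 0.00538245 < 0.03

k = 3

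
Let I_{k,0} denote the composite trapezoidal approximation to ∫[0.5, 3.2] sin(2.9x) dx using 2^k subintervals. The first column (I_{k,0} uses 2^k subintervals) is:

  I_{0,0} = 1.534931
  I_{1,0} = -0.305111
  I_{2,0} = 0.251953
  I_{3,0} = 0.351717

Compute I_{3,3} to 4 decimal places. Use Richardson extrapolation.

0.3791

Richardson extrapolation on the trapezoidal column (denominator 4−1=3):
I_{1,1} = (4·(-0.305111) − 1.534931) / 3 = -0.918458
I_{2,1} = 0.251953 + (0.251953 − (-0.305111))/3 = 0.437641
I_{3,1} = 0.351717 + (0.351717 − 0.251953)/3 = 0.384972
I_{2,2} = (16·0.437641 − (-0.918458)) / 15 = 0.528048
I_{3,2} = (16·0.384972 − 0.437641) / 15 = 0.381461
I_{3,3} = 0.381461 + (0.381461 − 0.528048)/63 = 0.379134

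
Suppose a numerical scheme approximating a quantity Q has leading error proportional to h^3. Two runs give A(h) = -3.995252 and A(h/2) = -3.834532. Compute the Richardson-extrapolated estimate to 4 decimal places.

-3.8116

The leading error scales as h^3; refining by a factor of 2 reduces it by 2^3 = 8.
Extrapolated value = (8·A(h/2) − A(h)) / (8 − 1)
= (8·(-3.834532) − (-3.995252)) / 7
= -26.681004 / 7 = -3.811572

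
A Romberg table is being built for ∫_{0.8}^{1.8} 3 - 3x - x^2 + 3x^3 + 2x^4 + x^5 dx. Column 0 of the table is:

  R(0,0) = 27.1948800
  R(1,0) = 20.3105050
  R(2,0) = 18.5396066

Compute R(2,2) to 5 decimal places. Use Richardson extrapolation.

Richardson extrapolation on the trapezoidal column (denominator 4−1=3):
R(1,1) = (4·20.3105050 − 27.1948800) / 3 = 18.0157133
R(2,1) = 18.5396066 + (18.5396066 − 20.3105050)/3 = 17.9493071
R(2,2) = 17.9493071 + (17.9493071 − 18.0157133)/15 = 17.9448800

17.94488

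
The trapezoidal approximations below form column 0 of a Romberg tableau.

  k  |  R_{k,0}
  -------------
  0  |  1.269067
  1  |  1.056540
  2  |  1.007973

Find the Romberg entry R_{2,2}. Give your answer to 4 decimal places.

0.9922

Richardson extrapolation on the trapezoidal column (denominator 4−1=3):
R_{1,1} = (4·1.056540 − 1.269067) / 3 = 0.985698
R_{2,1} = 1.007973 + (1.007973 − 1.056540)/3 = 0.991784
R_{2,2} = 0.991784 + (0.991784 − 0.985698)/15 = 0.992190
(Column j=1 coincides with Simpson's rule on the same nodes.)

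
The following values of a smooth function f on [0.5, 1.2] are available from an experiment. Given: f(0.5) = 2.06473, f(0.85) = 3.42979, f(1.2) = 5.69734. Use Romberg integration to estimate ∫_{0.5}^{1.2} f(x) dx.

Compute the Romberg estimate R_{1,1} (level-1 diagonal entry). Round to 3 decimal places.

2.506

R_{0,0} (trapezoid, 1 panel, h=0.7000): 2.71672
R_{1,0} (trapezoid, 2 panels, h=0.3500): 2.55879
R_{1,1} = 2.55879 + (2.55879 − 2.71672)/3 = 2.50615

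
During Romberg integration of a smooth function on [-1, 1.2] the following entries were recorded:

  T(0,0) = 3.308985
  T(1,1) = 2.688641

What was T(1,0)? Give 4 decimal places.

2.8437

From T(1,1) = (4·T(1,0) − T(0,0))/3, solve for T(1,0):
4·T(1,0) = 3·2.688641 + 3.308985 = 11.374908
T(1,0) = 2.843727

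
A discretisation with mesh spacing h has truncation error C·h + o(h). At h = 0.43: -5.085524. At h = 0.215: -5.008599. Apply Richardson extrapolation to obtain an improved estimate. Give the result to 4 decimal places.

Extrapolated value = (2·A(h/2) − A(h)) / (2 − 1)
= (2·(-5.008599) − (-5.085524)) / 1
= -4.931674 / 1 = -4.931674

-4.9317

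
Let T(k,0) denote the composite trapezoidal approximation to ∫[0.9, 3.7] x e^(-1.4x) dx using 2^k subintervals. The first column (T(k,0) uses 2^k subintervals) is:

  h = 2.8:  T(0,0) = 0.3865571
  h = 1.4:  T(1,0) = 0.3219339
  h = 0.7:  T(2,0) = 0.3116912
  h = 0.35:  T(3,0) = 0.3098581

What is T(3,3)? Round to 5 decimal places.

0.30932

Richardson extrapolation on the trapezoidal column (denominator 4−1=3):
T(1,1) = (4·0.3219339 − 0.3865571) / 3 = 0.3003928
T(2,1) = 0.3116912 + (0.3116912 − 0.3219339)/3 = 0.3082770
T(3,1) = 0.3098581 + (0.3098581 − 0.3116912)/3 = 0.3092471
T(2,2) = (16·0.3082770 − 0.3003928) / 15 = 0.3088026
T(3,2) = (16·0.3092471 − 0.3082770) / 15 = 0.3093118
T(3,3) = (64·0.3093118 − 0.3088026) / 63 = 0.3093199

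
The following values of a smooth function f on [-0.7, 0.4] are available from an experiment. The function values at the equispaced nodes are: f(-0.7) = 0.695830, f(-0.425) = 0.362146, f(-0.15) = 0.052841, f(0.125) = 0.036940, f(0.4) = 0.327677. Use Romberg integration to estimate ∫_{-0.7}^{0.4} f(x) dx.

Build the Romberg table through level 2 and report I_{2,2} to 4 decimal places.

0.2514

I_{0,0} (trapezoid, 1 panel, h=1.1000): 0.562929
I_{1,0} (trapezoid, 2 panels, h=0.5500): 0.310527
I_{2,0} (trapezoid, 4 panels, h=0.2750): 0.265012
I_{1,1} = 0.310527 + (0.310527 − 0.562929)/3 = 0.226393
I_{2,1} = 0.265012 + (0.265012 − 0.310527)/3 = 0.249840
I_{2,2} = 0.249840 + (0.249840 − 0.226393)/15 = 0.251403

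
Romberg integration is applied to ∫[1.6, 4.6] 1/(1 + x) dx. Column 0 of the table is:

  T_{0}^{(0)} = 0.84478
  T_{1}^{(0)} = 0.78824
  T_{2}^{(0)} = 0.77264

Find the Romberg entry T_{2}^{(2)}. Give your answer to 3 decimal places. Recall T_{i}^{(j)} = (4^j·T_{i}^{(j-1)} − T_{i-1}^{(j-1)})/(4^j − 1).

Richardson extrapolation on the trapezoidal column (denominator 4−1=3):
T_{1}^{(1)} = (4·0.78824 − 0.84478) / 3 = 0.76939
T_{2}^{(1)} = 0.77264 + (0.77264 − 0.78824)/3 = 0.76744
T_{2}^{(2)} = 0.76744 + (0.76744 − 0.76939)/15 = 0.76731

0.767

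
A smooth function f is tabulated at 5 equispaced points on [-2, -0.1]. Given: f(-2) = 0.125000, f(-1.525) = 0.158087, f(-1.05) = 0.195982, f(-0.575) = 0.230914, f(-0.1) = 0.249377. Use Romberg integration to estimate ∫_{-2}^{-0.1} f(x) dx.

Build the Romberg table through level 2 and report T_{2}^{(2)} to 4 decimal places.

T_{0}^{(0)} (trapezoid, 1 panel, h=1.9000): 0.355658
T_{1}^{(0)} (trapezoid, 2 panels, h=0.9500): 0.364012
T_{2}^{(0)} (trapezoid, 4 panels, h=0.4750): 0.366781
T_{1}^{(1)} = 0.364012 + (0.364012 − 0.355658)/3 = 0.366797
T_{2}^{(1)} = 0.366781 + (0.366781 − 0.364012)/3 = 0.367704
T_{2}^{(2)} = 0.367704 + (0.367704 − 0.366797)/15 = 0.367764

0.3678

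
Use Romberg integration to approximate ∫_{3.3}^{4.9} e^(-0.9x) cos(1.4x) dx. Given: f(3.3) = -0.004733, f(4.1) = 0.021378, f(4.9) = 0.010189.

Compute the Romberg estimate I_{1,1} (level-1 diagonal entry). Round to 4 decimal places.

0.0243

I_{0,0} (trapezoid, 1 panel, h=1.6000): 0.004365
I_{1,0} (trapezoid, 2 panels, h=0.8000): 0.019285
I_{1,1} = 0.019285 + (0.019285 − 0.004365)/3 = 0.024258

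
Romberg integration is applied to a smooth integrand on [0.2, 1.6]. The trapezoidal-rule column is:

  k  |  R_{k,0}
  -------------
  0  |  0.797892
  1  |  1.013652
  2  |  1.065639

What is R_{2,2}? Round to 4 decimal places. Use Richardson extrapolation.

R_{1,1} = (4·1.013652 − 0.797892) / 3 = 1.085572
R_{2,1} = 1.065639 + (1.065639 − 1.013652)/3 = 1.082968
R_{2,2} = (16·1.082968 − 1.085572) / 15 = 1.082794

1.0828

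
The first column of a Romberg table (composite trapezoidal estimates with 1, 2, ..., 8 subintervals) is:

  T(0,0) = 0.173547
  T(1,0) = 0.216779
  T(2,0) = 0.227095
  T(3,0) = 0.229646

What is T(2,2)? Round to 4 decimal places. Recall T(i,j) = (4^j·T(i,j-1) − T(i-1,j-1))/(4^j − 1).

0.2305

T(1,1) = 0.216779 + (0.216779 − 0.173547)/3 = 0.231190
T(2,1) = 0.227095 + (0.227095 − 0.216779)/3 = 0.230534
T(2,2) = (16·0.230534 − 0.231190) / 15 = 0.230490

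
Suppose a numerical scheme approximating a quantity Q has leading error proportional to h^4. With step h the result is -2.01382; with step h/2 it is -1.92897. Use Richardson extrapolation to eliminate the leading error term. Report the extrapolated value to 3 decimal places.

The leading error scales as h^4; refining by a factor of 2 reduces it by 2^4 = 16.
Extrapolated value = (16·A(h/2) − A(h)) / (16 − 1)
= (16·(-1.92897) − (-2.01382)) / 15
= -28.84970 / 15 = -1.92331

-1.923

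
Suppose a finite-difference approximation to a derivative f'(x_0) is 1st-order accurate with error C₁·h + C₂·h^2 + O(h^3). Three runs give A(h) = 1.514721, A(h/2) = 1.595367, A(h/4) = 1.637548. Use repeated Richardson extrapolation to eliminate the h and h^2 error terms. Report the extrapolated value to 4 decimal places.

1.6810

First eliminate the h term (factor 2^1 = 2):
  B₁ = (2·1.595367 − 1.514721)/1 = 1.676013
  B₂ = (2·1.637548 − 1.595367)/1 = 1.679729
Then eliminate the h^2 term (factor 2^2 = 4):
  (4·1.679729 − 1.676013)/3 = 1.680968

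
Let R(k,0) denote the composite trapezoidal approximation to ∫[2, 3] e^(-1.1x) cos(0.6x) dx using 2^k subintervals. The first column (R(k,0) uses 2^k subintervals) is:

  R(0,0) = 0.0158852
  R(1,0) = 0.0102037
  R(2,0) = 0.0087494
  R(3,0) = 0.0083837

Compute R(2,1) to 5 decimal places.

0.00826

Richardson extrapolation on the trapezoidal column (denominator 4−1=3):
R(2,1) = (4·0.0087494 − 0.0102037) / 3 = 0.0082646
(Column j=1 coincides with Simpson's rule on the same nodes.)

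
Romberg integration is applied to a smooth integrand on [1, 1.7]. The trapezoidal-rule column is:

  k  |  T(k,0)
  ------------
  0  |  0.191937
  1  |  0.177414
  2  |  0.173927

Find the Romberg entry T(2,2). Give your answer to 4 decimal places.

0.1728

T(1,1) = 0.177414 + (0.177414 − 0.191937)/3 = 0.172573
T(2,1) = 0.173927 + (0.173927 − 0.177414)/3 = 0.172765
T(2,2) = (16·0.172765 − 0.172573) / 15 = 0.172778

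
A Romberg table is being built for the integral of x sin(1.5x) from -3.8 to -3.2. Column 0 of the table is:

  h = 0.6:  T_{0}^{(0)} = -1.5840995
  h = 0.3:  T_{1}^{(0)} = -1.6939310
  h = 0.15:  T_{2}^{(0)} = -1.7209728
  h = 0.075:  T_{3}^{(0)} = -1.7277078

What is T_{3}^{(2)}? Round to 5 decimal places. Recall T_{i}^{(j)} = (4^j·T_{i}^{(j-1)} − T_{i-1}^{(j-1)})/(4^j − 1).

-1.72995

Richardson extrapolation on the trapezoidal column (denominator 4−1=3):
T_{2}^{(1)} = (4·(-1.7209728) − (-1.6939310)) / 3 = -1.7299867
T_{3}^{(1)} = -1.7277078 + (-1.7277078 − (-1.7209728))/3 = -1.7299528
T_{3}^{(2)} = (16·(-1.7299528) − (-1.7299867)) / 15 = -1.7299505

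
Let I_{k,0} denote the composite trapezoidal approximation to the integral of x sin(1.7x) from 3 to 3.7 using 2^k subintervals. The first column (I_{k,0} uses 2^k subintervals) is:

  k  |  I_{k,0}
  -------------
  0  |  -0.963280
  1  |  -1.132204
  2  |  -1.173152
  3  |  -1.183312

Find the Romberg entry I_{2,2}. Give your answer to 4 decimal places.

I_{1,1} = (4·(-1.132204) − (-0.963280)) / 3 = -1.188512
I_{2,1} = (4·(-1.173152) − (-1.132204)) / 3 = -1.186801
I_{2,2} = -1.186801 + (-1.186801 − (-1.188512))/15 = -1.186687

-1.1867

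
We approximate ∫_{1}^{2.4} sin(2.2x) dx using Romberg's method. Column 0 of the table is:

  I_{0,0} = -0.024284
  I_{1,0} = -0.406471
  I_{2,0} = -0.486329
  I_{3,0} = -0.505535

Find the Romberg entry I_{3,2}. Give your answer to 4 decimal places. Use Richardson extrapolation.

I_{2,1} = -0.486329 + (-0.486329 − (-0.406471))/3 = -0.512948
I_{3,1} = -0.505535 + (-0.505535 − (-0.486329))/3 = -0.511937
I_{3,2} = (16·(-0.511937) − (-0.512948)) / 15 = -0.511870

-0.5119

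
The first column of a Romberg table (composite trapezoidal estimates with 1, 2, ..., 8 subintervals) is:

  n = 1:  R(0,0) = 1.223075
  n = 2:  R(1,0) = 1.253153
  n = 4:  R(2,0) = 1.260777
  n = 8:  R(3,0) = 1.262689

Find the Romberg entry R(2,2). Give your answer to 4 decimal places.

Richardson extrapolation on the trapezoidal column (denominator 4−1=3):
R(1,1) = 1.253153 + (1.253153 − 1.223075)/3 = 1.263179
R(2,1) = (4·1.260777 − 1.253153) / 3 = 1.263318
R(2,2) = (16·1.263318 − 1.263179) / 15 = 1.263327
(Column j=1 coincides with Simpson's rule on the same nodes.)

1.2633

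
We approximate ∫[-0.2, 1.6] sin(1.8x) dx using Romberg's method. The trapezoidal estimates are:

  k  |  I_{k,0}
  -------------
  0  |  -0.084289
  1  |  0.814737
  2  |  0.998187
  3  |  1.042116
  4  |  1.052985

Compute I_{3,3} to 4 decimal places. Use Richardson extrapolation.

1.0566

Richardson extrapolation on the trapezoidal column (denominator 4−1=3):
I_{1,1} = 0.814737 + (0.814737 − (-0.084289))/3 = 1.114412
I_{2,1} = 0.998187 + (0.998187 − 0.814737)/3 = 1.059337
I_{3,1} = 1.042116 + (1.042116 − 0.998187)/3 = 1.056759
I_{2,2} = 1.059337 + (1.059337 − 1.114412)/15 = 1.055665
I_{3,2} = (16·1.056759 − 1.059337) / 15 = 1.056587
I_{3,3} = (64·1.056587 − 1.055665) / 63 = 1.056602
(Column j=1 coincides with Simpson's rule on the same nodes.)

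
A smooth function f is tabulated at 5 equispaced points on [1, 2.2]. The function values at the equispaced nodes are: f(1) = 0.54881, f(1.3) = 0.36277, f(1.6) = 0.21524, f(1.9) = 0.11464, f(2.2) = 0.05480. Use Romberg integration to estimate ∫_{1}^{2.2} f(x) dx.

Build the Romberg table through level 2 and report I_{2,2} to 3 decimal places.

I_{0,0} (trapezoid, 1 panel, h=1.2000): 0.36217
I_{1,0} (trapezoid, 2 panels, h=0.6000): 0.31023
I_{2,0} (trapezoid, 4 panels, h=0.3000): 0.29834
I_{1,1} = 0.31023 + (0.31023 − 0.36217)/3 = 0.29292
I_{2,1} = 0.29834 + (0.29834 − 0.31023)/3 = 0.29438
I_{2,2} = 0.29438 + (0.29438 − 0.29292)/15 = 0.29448

0.294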